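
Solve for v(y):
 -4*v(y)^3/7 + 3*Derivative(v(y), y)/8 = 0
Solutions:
 v(y) = -sqrt(42)*sqrt(-1/(C1 + 32*y))/2
 v(y) = sqrt(42)*sqrt(-1/(C1 + 32*y))/2


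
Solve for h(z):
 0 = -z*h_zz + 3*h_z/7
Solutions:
 h(z) = C1 + C2*z^(10/7)


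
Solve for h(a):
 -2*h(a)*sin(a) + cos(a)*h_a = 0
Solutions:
 h(a) = C1/cos(a)^2


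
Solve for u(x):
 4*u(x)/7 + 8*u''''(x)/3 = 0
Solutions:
 u(x) = (C1*sin(6^(1/4)*7^(3/4)*x/14) + C2*cos(6^(1/4)*7^(3/4)*x/14))*exp(-6^(1/4)*7^(3/4)*x/14) + (C3*sin(6^(1/4)*7^(3/4)*x/14) + C4*cos(6^(1/4)*7^(3/4)*x/14))*exp(6^(1/4)*7^(3/4)*x/14)


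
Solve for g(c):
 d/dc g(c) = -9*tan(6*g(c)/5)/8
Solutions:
 g(c) = -5*asin(C1*exp(-27*c/20))/6 + 5*pi/6
 g(c) = 5*asin(C1*exp(-27*c/20))/6


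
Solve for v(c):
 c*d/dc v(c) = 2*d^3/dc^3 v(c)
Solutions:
 v(c) = C1 + Integral(C2*airyai(2^(2/3)*c/2) + C3*airybi(2^(2/3)*c/2), c)


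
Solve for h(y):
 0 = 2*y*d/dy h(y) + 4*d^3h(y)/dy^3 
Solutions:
 h(y) = C1 + Integral(C2*airyai(-2^(2/3)*y/2) + C3*airybi(-2^(2/3)*y/2), y)


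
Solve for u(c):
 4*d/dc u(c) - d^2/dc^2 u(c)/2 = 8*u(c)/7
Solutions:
 u(c) = C1*exp(4*c*(1 - sqrt(42)/7)) + C2*exp(4*c*(sqrt(42)/7 + 1))


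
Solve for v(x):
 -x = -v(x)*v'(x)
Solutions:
 v(x) = -sqrt(C1 + x^2)
 v(x) = sqrt(C1 + x^2)


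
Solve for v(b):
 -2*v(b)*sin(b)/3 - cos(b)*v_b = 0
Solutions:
 v(b) = C1*cos(b)^(2/3)


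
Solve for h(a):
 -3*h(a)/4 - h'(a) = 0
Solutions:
 h(a) = C1*exp(-3*a/4)


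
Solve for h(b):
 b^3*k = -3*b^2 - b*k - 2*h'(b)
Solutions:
 h(b) = C1 - b^4*k/8 - b^3/2 - b^2*k/4


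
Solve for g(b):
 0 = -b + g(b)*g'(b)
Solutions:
 g(b) = -sqrt(C1 + b^2)
 g(b) = sqrt(C1 + b^2)


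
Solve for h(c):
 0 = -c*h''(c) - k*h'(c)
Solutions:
 h(c) = C1 + c^(1 - re(k))*(C2*sin(log(c)*Abs(im(k))) + C3*cos(log(c)*im(k)))


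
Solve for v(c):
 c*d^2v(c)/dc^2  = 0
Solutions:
 v(c) = C1 + C2*c


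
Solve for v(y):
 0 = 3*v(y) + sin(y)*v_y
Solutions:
 v(y) = C1*(cos(y) + 1)^(3/2)/(cos(y) - 1)^(3/2)


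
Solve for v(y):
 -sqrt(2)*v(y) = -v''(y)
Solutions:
 v(y) = C1*exp(-2^(1/4)*y) + C2*exp(2^(1/4)*y)


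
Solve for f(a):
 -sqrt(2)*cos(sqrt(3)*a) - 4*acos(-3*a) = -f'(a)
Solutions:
 f(a) = C1 + 4*a*acos(-3*a) + 4*sqrt(1 - 9*a^2)/3 + sqrt(6)*sin(sqrt(3)*a)/3


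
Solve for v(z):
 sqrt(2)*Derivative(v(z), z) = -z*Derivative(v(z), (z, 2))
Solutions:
 v(z) = C1 + C2*z^(1 - sqrt(2))


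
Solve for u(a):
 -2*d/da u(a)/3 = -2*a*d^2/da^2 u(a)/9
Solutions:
 u(a) = C1 + C2*a^4


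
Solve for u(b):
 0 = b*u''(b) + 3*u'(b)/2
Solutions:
 u(b) = C1 + C2/sqrt(b)


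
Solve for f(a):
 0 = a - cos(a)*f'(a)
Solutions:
 f(a) = C1 + Integral(a/cos(a), a)


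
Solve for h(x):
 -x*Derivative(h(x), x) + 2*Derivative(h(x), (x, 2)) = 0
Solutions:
 h(x) = C1 + C2*erfi(x/2)


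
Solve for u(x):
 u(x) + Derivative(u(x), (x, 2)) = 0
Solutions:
 u(x) = C1*sin(x) + C2*cos(x)


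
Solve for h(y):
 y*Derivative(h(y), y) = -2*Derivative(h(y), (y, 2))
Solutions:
 h(y) = C1 + C2*erf(y/2)


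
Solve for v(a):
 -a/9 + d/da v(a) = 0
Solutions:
 v(a) = C1 + a^2/18


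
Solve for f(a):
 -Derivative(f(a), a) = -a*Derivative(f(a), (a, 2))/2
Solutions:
 f(a) = C1 + C2*a^3


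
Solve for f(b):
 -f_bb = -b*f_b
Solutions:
 f(b) = C1 + C2*erfi(sqrt(2)*b/2)


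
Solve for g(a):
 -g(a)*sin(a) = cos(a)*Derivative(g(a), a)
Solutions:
 g(a) = C1*cos(a)


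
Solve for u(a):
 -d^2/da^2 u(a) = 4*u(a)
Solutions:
 u(a) = C1*sin(2*a) + C2*cos(2*a)


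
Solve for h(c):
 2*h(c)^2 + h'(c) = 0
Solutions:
 h(c) = 1/(C1 + 2*c)


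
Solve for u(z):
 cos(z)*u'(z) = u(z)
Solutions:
 u(z) = C1*sqrt(sin(z) + 1)/sqrt(sin(z) - 1)


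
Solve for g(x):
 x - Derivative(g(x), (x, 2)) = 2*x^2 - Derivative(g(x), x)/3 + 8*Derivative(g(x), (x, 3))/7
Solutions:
 g(x) = C1 + C2*exp(x*(-21 + sqrt(1113))/48) + C3*exp(-x*(21 + sqrt(1113))/48) + 2*x^3 + 33*x^2/2 + 981*x/7


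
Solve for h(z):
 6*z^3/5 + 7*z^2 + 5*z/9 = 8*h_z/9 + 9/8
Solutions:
 h(z) = C1 + 27*z^4/80 + 21*z^3/8 + 5*z^2/16 - 81*z/64


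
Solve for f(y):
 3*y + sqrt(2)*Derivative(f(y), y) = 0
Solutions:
 f(y) = C1 - 3*sqrt(2)*y^2/4


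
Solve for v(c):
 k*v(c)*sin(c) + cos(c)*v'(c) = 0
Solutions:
 v(c) = C1*exp(k*log(cos(c)))


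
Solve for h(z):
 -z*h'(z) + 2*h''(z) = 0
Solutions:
 h(z) = C1 + C2*erfi(z/2)


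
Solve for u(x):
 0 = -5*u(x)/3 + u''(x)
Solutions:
 u(x) = C1*exp(-sqrt(15)*x/3) + C2*exp(sqrt(15)*x/3)


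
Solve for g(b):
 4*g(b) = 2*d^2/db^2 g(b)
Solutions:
 g(b) = C1*exp(-sqrt(2)*b) + C2*exp(sqrt(2)*b)


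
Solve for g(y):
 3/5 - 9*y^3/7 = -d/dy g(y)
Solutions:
 g(y) = C1 + 9*y^4/28 - 3*y/5


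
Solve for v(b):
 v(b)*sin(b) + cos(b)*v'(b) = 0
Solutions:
 v(b) = C1*cos(b)


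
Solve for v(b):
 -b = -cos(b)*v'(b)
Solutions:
 v(b) = C1 + Integral(b/cos(b), b)


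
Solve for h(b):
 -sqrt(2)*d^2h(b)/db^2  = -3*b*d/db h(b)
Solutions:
 h(b) = C1 + C2*erfi(2^(1/4)*sqrt(3)*b/2)


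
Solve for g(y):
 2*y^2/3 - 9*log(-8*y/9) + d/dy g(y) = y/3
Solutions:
 g(y) = C1 - 2*y^3/9 + y^2/6 + 9*y*log(-y) + 9*y*(-2*log(3) - 1 + 3*log(2))


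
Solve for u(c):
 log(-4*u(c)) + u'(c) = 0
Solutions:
 Integral(1/(log(-_y) + 2*log(2)), (_y, u(c))) = C1 - c


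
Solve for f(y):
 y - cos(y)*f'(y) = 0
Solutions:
 f(y) = C1 + Integral(y/cos(y), y)


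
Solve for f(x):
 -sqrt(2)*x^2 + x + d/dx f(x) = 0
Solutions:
 f(x) = C1 + sqrt(2)*x^3/3 - x^2/2


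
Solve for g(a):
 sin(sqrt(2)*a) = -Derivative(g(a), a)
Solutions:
 g(a) = C1 + sqrt(2)*cos(sqrt(2)*a)/2


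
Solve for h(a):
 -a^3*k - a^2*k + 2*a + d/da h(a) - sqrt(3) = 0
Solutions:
 h(a) = C1 + a^4*k/4 + a^3*k/3 - a^2 + sqrt(3)*a


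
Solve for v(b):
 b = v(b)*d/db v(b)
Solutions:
 v(b) = -sqrt(C1 + b^2)
 v(b) = sqrt(C1 + b^2)


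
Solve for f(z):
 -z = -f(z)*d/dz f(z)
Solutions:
 f(z) = -sqrt(C1 + z^2)
 f(z) = sqrt(C1 + z^2)


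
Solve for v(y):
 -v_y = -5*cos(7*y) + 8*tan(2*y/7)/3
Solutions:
 v(y) = C1 + 28*log(cos(2*y/7))/3 + 5*sin(7*y)/7


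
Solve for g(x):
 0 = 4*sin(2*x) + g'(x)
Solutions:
 g(x) = C1 + 2*cos(2*x)


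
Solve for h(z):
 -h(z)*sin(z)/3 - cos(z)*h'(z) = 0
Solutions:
 h(z) = C1*cos(z)^(1/3)


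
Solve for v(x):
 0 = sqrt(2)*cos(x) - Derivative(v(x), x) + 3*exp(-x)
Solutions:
 v(x) = C1 + sqrt(2)*sin(x) - 3*exp(-x)


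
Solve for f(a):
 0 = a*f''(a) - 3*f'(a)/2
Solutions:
 f(a) = C1 + C2*a^(5/2)


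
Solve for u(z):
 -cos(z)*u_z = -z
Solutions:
 u(z) = C1 + Integral(z/cos(z), z)


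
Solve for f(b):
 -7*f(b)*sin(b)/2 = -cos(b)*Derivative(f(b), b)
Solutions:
 f(b) = C1/cos(b)^(7/2)


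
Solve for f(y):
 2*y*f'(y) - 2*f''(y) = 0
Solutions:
 f(y) = C1 + C2*erfi(sqrt(2)*y/2)


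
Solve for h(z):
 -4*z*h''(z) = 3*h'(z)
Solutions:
 h(z) = C1 + C2*z^(1/4)


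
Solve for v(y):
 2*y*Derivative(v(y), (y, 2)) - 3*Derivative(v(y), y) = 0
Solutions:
 v(y) = C1 + C2*y^(5/2)


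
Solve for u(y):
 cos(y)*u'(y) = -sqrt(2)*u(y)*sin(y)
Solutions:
 u(y) = C1*cos(y)^(sqrt(2))


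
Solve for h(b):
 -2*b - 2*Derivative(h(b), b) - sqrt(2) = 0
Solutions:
 h(b) = C1 - b^2/2 - sqrt(2)*b/2


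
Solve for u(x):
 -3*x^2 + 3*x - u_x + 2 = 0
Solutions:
 u(x) = C1 - x^3 + 3*x^2/2 + 2*x


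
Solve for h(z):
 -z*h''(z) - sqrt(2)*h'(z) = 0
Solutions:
 h(z) = C1 + C2*z^(1 - sqrt(2))


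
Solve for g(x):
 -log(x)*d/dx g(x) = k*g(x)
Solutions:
 g(x) = C1*exp(-k*li(x))


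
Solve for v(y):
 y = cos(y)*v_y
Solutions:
 v(y) = C1 + Integral(y/cos(y), y)


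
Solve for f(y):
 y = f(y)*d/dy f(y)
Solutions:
 f(y) = -sqrt(C1 + y^2)
 f(y) = sqrt(C1 + y^2)


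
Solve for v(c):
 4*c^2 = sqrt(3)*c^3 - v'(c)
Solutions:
 v(c) = C1 + sqrt(3)*c^4/4 - 4*c^3/3


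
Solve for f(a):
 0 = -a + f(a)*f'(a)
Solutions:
 f(a) = -sqrt(C1 + a^2)
 f(a) = sqrt(C1 + a^2)


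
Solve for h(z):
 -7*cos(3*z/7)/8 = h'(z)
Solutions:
 h(z) = C1 - 49*sin(3*z/7)/24


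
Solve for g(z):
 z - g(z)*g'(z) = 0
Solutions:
 g(z) = -sqrt(C1 + z^2)
 g(z) = sqrt(C1 + z^2)


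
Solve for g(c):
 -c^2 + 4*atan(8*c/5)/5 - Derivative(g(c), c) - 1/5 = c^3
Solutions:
 g(c) = C1 - c^4/4 - c^3/3 + 4*c*atan(8*c/5)/5 - c/5 - log(64*c^2 + 25)/4


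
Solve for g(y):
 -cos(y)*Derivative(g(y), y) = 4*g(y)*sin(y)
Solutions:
 g(y) = C1*cos(y)^4


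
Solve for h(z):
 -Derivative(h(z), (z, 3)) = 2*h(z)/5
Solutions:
 h(z) = C3*exp(-2^(1/3)*5^(2/3)*z/5) + (C1*sin(2^(1/3)*sqrt(3)*5^(2/3)*z/10) + C2*cos(2^(1/3)*sqrt(3)*5^(2/3)*z/10))*exp(2^(1/3)*5^(2/3)*z/10)


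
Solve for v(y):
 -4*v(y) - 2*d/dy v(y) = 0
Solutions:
 v(y) = C1*exp(-2*y)


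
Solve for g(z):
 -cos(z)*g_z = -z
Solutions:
 g(z) = C1 + Integral(z/cos(z), z)


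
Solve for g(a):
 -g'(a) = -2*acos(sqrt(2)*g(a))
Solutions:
 Integral(1/acos(sqrt(2)*_y), (_y, g(a))) = C1 + 2*a


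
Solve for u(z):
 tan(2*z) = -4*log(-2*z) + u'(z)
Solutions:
 u(z) = C1 + 4*z*log(-z) - 4*z + 4*z*log(2) - log(cos(2*z))/2


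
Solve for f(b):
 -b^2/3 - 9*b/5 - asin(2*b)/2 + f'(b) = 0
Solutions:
 f(b) = C1 + b^3/9 + 9*b^2/10 + b*asin(2*b)/2 + sqrt(1 - 4*b^2)/4


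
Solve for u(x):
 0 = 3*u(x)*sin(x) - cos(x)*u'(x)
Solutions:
 u(x) = C1/cos(x)^3


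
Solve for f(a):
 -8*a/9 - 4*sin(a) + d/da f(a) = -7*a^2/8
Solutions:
 f(a) = C1 - 7*a^3/24 + 4*a^2/9 - 4*cos(a)


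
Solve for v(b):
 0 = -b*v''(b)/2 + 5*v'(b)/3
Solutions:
 v(b) = C1 + C2*b^(13/3)


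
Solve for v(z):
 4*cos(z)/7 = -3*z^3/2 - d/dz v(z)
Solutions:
 v(z) = C1 - 3*z^4/8 - 4*sin(z)/7


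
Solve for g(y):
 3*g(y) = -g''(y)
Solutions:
 g(y) = C1*sin(sqrt(3)*y) + C2*cos(sqrt(3)*y)


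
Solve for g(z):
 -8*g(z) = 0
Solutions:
 g(z) = 0


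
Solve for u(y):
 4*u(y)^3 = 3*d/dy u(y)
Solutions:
 u(y) = -sqrt(6)*sqrt(-1/(C1 + 4*y))/2
 u(y) = sqrt(6)*sqrt(-1/(C1 + 4*y))/2


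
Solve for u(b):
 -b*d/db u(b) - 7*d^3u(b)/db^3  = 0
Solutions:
 u(b) = C1 + Integral(C2*airyai(-7^(2/3)*b/7) + C3*airybi(-7^(2/3)*b/7), b)


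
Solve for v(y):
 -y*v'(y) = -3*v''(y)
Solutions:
 v(y) = C1 + C2*erfi(sqrt(6)*y/6)


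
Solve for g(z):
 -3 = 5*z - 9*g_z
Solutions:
 g(z) = C1 + 5*z^2/18 + z/3


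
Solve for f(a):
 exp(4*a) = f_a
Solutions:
 f(a) = C1 + exp(4*a)/4


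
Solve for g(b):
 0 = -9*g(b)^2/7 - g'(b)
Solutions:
 g(b) = 7/(C1 + 9*b)


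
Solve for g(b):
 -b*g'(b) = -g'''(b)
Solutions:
 g(b) = C1 + Integral(C2*airyai(b) + C3*airybi(b), b)


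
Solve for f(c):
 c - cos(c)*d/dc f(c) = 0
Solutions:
 f(c) = C1 + Integral(c/cos(c), c)


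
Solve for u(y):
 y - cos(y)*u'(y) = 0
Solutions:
 u(y) = C1 + Integral(y/cos(y), y)


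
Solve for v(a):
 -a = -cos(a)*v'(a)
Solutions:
 v(a) = C1 + Integral(a/cos(a), a)


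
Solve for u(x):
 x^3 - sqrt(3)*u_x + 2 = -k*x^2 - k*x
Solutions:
 u(x) = C1 + sqrt(3)*k*x^3/9 + sqrt(3)*k*x^2/6 + sqrt(3)*x^4/12 + 2*sqrt(3)*x/3


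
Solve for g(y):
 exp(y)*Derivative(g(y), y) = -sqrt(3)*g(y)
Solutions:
 g(y) = C1*exp(sqrt(3)*exp(-y))


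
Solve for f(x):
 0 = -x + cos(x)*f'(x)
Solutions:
 f(x) = C1 + Integral(x/cos(x), x)


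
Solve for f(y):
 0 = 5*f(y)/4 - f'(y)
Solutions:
 f(y) = C1*exp(5*y/4)


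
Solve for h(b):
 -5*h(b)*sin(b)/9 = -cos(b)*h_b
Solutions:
 h(b) = C1/cos(b)^(5/9)


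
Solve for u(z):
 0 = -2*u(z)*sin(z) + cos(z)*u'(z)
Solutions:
 u(z) = C1/cos(z)^2


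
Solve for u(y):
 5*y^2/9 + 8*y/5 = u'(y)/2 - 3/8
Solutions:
 u(y) = C1 + 10*y^3/27 + 8*y^2/5 + 3*y/4


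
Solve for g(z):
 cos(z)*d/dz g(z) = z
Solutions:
 g(z) = C1 + Integral(z/cos(z), z)


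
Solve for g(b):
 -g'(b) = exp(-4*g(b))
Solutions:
 g(b) = log(-I*(C1 - 4*b)^(1/4))
 g(b) = log(I*(C1 - 4*b)^(1/4))
 g(b) = log(-(C1 - 4*b)^(1/4))
 g(b) = log(C1 - 4*b)/4


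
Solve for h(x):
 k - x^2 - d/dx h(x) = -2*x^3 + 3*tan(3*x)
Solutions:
 h(x) = C1 + k*x + x^4/2 - x^3/3 + log(cos(3*x))


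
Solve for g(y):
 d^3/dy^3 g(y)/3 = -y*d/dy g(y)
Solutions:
 g(y) = C1 + Integral(C2*airyai(-3^(1/3)*y) + C3*airybi(-3^(1/3)*y), y)


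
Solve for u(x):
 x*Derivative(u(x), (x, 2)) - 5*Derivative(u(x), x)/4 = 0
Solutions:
 u(x) = C1 + C2*x^(9/4)


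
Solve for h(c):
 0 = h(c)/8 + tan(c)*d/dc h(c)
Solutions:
 h(c) = C1/sin(c)^(1/8)


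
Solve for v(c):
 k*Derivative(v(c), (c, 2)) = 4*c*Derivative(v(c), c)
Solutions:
 v(c) = C1 + C2*erf(sqrt(2)*c*sqrt(-1/k))/sqrt(-1/k)


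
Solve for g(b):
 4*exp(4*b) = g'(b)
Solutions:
 g(b) = C1 + exp(4*b)


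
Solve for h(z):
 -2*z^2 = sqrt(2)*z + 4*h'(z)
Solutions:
 h(z) = C1 - z^3/6 - sqrt(2)*z^2/8


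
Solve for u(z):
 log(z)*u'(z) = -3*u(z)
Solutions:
 u(z) = C1*exp(-3*li(z))


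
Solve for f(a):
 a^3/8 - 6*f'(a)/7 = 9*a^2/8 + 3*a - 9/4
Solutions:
 f(a) = C1 + 7*a^4/192 - 7*a^3/16 - 7*a^2/4 + 21*a/8


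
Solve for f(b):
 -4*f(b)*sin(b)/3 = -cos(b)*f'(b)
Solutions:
 f(b) = C1/cos(b)^(4/3)


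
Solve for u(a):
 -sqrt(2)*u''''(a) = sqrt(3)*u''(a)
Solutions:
 u(a) = C1 + C2*a + C3*sin(2^(3/4)*3^(1/4)*a/2) + C4*cos(2^(3/4)*3^(1/4)*a/2)


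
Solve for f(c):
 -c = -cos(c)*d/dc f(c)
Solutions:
 f(c) = C1 + Integral(c/cos(c), c)


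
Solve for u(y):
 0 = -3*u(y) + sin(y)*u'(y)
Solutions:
 u(y) = C1*(cos(y) - 1)^(3/2)/(cos(y) + 1)^(3/2)


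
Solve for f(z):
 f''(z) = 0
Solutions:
 f(z) = C1 + C2*z


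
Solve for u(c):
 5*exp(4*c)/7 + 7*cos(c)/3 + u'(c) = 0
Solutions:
 u(c) = C1 - 5*exp(4*c)/28 - 7*sin(c)/3


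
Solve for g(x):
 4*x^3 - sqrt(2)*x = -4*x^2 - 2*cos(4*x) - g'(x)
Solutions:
 g(x) = C1 - x^4 - 4*x^3/3 + sqrt(2)*x^2/2 - sin(4*x)/2


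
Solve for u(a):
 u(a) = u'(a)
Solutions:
 u(a) = C1*exp(a)


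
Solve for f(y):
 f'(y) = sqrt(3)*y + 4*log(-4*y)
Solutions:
 f(y) = C1 + sqrt(3)*y^2/2 + 4*y*log(-y) + 4*y*(-1 + 2*log(2))


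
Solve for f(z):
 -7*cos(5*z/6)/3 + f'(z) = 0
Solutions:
 f(z) = C1 + 14*sin(5*z/6)/5


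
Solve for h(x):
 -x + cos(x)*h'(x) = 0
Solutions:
 h(x) = C1 + Integral(x/cos(x), x)


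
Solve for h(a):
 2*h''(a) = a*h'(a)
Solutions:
 h(a) = C1 + C2*erfi(a/2)


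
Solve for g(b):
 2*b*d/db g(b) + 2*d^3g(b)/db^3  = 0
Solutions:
 g(b) = C1 + Integral(C2*airyai(-b) + C3*airybi(-b), b)


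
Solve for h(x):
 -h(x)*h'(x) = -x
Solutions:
 h(x) = -sqrt(C1 + x^2)
 h(x) = sqrt(C1 + x^2)


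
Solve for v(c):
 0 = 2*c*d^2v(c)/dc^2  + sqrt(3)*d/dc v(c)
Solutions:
 v(c) = C1 + C2*c^(1 - sqrt(3)/2)


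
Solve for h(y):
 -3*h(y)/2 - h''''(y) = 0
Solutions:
 h(y) = (C1*sin(6^(1/4)*y/2) + C2*cos(6^(1/4)*y/2))*exp(-6^(1/4)*y/2) + (C3*sin(6^(1/4)*y/2) + C4*cos(6^(1/4)*y/2))*exp(6^(1/4)*y/2)


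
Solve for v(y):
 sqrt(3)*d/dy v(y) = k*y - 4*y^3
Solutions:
 v(y) = C1 + sqrt(3)*k*y^2/6 - sqrt(3)*y^4/3


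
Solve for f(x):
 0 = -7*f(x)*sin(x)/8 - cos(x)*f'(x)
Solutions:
 f(x) = C1*cos(x)^(7/8)


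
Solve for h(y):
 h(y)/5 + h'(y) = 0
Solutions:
 h(y) = C1*exp(-y/5)


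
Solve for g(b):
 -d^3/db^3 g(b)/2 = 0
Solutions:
 g(b) = C1 + C2*b + C3*b^2


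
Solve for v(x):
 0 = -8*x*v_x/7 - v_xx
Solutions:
 v(x) = C1 + C2*erf(2*sqrt(7)*x/7)


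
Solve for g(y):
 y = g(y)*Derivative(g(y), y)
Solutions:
 g(y) = -sqrt(C1 + y^2)
 g(y) = sqrt(C1 + y^2)


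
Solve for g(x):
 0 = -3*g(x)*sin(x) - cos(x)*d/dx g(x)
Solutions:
 g(x) = C1*cos(x)^3


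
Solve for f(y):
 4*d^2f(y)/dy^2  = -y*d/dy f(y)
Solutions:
 f(y) = C1 + C2*erf(sqrt(2)*y/4)


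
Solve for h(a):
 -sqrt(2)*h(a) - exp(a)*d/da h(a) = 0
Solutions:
 h(a) = C1*exp(sqrt(2)*exp(-a))


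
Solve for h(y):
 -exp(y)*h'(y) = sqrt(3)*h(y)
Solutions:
 h(y) = C1*exp(sqrt(3)*exp(-y))


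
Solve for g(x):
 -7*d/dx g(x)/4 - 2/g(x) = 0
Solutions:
 g(x) = -sqrt(C1 - 112*x)/7
 g(x) = sqrt(C1 - 112*x)/7


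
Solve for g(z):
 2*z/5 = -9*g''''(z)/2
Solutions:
 g(z) = C1 + C2*z + C3*z^2 + C4*z^3 - z^5/1350


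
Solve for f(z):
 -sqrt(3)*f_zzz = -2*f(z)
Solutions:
 f(z) = C3*exp(2^(1/3)*3^(5/6)*z/3) + (C1*sin(6^(1/3)*z/2) + C2*cos(6^(1/3)*z/2))*exp(-2^(1/3)*3^(5/6)*z/6)


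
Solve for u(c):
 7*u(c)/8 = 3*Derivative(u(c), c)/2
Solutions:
 u(c) = C1*exp(7*c/12)


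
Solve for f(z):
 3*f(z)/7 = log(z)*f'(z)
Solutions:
 f(z) = C1*exp(3*li(z)/7)


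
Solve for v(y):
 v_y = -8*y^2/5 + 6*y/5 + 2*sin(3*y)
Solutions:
 v(y) = C1 - 8*y^3/15 + 3*y^2/5 - 2*cos(3*y)/3


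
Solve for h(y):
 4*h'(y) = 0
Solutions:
 h(y) = C1


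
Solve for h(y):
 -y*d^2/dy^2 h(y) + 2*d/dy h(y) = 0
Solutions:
 h(y) = C1 + C2*y^3


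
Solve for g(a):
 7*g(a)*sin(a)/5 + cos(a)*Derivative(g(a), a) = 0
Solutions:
 g(a) = C1*cos(a)^(7/5)


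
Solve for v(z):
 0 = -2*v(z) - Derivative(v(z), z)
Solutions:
 v(z) = C1*exp(-2*z)


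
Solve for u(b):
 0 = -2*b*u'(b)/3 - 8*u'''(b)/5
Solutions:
 u(b) = C1 + Integral(C2*airyai(-90^(1/3)*b/6) + C3*airybi(-90^(1/3)*b/6), b)


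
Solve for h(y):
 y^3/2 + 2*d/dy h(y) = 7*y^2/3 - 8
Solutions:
 h(y) = C1 - y^4/16 + 7*y^3/18 - 4*y


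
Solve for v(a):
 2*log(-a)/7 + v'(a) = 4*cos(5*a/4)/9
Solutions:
 v(a) = C1 - 2*a*log(-a)/7 + 2*a/7 + 16*sin(5*a/4)/45


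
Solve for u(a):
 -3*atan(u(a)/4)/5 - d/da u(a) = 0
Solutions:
 Integral(1/atan(_y/4), (_y, u(a))) = C1 - 3*a/5


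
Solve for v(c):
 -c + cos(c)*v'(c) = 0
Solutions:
 v(c) = C1 + Integral(c/cos(c), c)


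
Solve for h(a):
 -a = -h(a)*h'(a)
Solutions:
 h(a) = -sqrt(C1 + a^2)
 h(a) = sqrt(C1 + a^2)


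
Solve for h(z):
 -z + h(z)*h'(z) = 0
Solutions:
 h(z) = -sqrt(C1 + z^2)
 h(z) = sqrt(C1 + z^2)


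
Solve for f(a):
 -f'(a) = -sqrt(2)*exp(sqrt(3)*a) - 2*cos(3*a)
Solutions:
 f(a) = C1 + sqrt(6)*exp(sqrt(3)*a)/3 + 2*sin(3*a)/3


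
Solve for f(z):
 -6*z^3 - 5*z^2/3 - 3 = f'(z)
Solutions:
 f(z) = C1 - 3*z^4/2 - 5*z^3/9 - 3*z


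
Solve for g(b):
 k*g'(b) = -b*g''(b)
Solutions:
 g(b) = C1 + b^(1 - re(k))*(C2*sin(log(b)*Abs(im(k))) + C3*cos(log(b)*im(k)))


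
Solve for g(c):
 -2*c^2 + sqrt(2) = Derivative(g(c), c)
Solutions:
 g(c) = C1 - 2*c^3/3 + sqrt(2)*c


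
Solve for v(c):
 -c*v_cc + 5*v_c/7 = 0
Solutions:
 v(c) = C1 + C2*c^(12/7)


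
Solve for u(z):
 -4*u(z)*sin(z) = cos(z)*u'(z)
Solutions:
 u(z) = C1*cos(z)^4


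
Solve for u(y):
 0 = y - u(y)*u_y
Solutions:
 u(y) = -sqrt(C1 + y^2)
 u(y) = sqrt(C1 + y^2)


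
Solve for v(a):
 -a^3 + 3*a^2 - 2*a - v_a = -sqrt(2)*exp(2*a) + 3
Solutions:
 v(a) = C1 - a^4/4 + a^3 - a^2 - 3*a + sqrt(2)*exp(2*a)/2


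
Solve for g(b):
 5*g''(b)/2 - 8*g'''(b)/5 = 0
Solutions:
 g(b) = C1 + C2*b + C3*exp(25*b/16)


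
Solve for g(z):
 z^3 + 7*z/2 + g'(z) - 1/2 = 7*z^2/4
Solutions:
 g(z) = C1 - z^4/4 + 7*z^3/12 - 7*z^2/4 + z/2


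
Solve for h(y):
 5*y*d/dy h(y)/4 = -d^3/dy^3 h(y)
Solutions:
 h(y) = C1 + Integral(C2*airyai(-10^(1/3)*y/2) + C3*airybi(-10^(1/3)*y/2), y)


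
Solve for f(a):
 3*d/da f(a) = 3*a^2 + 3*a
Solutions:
 f(a) = C1 + a^3/3 + a^2/2


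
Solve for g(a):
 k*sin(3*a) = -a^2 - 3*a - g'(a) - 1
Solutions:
 g(a) = C1 - a^3/3 - 3*a^2/2 - a + k*cos(3*a)/3


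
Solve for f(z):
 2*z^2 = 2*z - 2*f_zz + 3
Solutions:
 f(z) = C1 + C2*z - z^4/12 + z^3/6 + 3*z^2/4


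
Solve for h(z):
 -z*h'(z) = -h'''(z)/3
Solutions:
 h(z) = C1 + Integral(C2*airyai(3^(1/3)*z) + C3*airybi(3^(1/3)*z), z)


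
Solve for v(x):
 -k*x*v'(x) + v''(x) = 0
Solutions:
 v(x) = Piecewise((-sqrt(2)*sqrt(pi)*C1*erf(sqrt(2)*x*sqrt(-k)/2)/(2*sqrt(-k)) - C2, (k > 0) | (k < 0)), (-C1*x - C2, True))


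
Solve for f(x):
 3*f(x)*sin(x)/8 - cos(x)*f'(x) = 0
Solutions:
 f(x) = C1/cos(x)^(3/8)


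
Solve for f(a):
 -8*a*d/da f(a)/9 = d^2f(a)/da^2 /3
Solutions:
 f(a) = C1 + C2*erf(2*sqrt(3)*a/3)


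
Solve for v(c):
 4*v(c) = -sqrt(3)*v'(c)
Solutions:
 v(c) = C1*exp(-4*sqrt(3)*c/3)


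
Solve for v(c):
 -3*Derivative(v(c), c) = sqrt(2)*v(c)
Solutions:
 v(c) = C1*exp(-sqrt(2)*c/3)


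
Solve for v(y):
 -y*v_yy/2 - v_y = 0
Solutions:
 v(y) = C1 + C2/y


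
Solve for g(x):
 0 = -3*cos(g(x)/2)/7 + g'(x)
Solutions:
 -3*x/7 - log(sin(g(x)/2) - 1) + log(sin(g(x)/2) + 1) = C1


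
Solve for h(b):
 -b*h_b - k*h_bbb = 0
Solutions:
 h(b) = C1 + Integral(C2*airyai(b*(-1/k)^(1/3)) + C3*airybi(b*(-1/k)^(1/3)), b)


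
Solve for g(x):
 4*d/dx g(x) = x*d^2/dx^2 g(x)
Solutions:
 g(x) = C1 + C2*x^5


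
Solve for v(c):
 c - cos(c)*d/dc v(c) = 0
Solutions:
 v(c) = C1 + Integral(c/cos(c), c)


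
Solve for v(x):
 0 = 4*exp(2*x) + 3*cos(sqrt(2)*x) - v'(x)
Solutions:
 v(x) = C1 + 2*exp(2*x) + 3*sqrt(2)*sin(sqrt(2)*x)/2


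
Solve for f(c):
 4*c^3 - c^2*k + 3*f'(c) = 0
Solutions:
 f(c) = C1 - c^4/3 + c^3*k/9


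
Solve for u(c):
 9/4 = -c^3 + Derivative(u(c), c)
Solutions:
 u(c) = C1 + c^4/4 + 9*c/4


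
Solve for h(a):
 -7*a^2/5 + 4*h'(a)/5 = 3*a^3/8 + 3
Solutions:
 h(a) = C1 + 15*a^4/128 + 7*a^3/12 + 15*a/4


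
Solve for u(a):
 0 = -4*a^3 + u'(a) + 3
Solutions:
 u(a) = C1 + a^4 - 3*a


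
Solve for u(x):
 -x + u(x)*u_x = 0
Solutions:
 u(x) = -sqrt(C1 + x^2)
 u(x) = sqrt(C1 + x^2)


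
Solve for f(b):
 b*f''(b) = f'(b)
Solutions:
 f(b) = C1 + C2*b^2


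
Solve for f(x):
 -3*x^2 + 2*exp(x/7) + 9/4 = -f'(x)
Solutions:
 f(x) = C1 + x^3 - 9*x/4 - 14*exp(x/7)


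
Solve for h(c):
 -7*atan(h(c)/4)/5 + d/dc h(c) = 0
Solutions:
 Integral(1/atan(_y/4), (_y, h(c))) = C1 + 7*c/5


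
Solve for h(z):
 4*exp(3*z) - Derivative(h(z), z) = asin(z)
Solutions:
 h(z) = C1 - z*asin(z) - sqrt(1 - z^2) + 4*exp(3*z)/3


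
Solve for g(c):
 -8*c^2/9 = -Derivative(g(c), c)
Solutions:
 g(c) = C1 + 8*c^3/27


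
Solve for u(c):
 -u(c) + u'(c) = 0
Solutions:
 u(c) = C1*exp(c)


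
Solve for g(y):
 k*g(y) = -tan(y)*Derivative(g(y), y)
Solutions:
 g(y) = C1*exp(-k*log(sin(y)))


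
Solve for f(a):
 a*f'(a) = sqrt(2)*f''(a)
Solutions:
 f(a) = C1 + C2*erfi(2^(1/4)*a/2)


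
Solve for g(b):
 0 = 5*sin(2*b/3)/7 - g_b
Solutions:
 g(b) = C1 - 15*cos(2*b/3)/14


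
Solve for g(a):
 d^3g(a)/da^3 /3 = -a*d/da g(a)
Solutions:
 g(a) = C1 + Integral(C2*airyai(-3^(1/3)*a) + C3*airybi(-3^(1/3)*a), a)


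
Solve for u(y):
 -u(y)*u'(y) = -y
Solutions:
 u(y) = -sqrt(C1 + y^2)
 u(y) = sqrt(C1 + y^2)


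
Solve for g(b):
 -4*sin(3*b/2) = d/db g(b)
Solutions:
 g(b) = C1 + 8*cos(3*b/2)/3


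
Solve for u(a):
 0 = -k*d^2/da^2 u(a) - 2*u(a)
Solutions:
 u(a) = C1*exp(-sqrt(2)*a*sqrt(-1/k)) + C2*exp(sqrt(2)*a*sqrt(-1/k))


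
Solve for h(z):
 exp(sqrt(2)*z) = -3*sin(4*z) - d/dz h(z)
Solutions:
 h(z) = C1 - sqrt(2)*exp(sqrt(2)*z)/2 + 3*cos(4*z)/4


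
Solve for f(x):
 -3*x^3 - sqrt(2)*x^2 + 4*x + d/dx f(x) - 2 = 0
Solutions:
 f(x) = C1 + 3*x^4/4 + sqrt(2)*x^3/3 - 2*x^2 + 2*x


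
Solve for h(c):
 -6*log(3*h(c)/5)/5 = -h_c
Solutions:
 -5*Integral(1/(log(_y) - log(5) + log(3)), (_y, h(c)))/6 = C1 - c


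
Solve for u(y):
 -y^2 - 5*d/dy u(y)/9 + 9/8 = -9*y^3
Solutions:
 u(y) = C1 + 81*y^4/20 - 3*y^3/5 + 81*y/40


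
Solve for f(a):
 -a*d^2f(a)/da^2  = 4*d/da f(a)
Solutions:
 f(a) = C1 + C2/a^3


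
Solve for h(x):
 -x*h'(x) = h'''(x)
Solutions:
 h(x) = C1 + Integral(C2*airyai(-x) + C3*airybi(-x), x)


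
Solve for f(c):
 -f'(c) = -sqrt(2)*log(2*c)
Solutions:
 f(c) = C1 + sqrt(2)*c*log(c) - sqrt(2)*c + sqrt(2)*c*log(2)


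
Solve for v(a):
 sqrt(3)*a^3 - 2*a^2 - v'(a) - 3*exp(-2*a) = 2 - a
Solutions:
 v(a) = C1 + sqrt(3)*a^4/4 - 2*a^3/3 + a^2/2 - 2*a + 3*exp(-2*a)/2


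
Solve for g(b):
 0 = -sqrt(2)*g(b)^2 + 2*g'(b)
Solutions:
 g(b) = -2/(C1 + sqrt(2)*b)


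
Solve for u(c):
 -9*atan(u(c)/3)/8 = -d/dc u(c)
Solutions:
 Integral(1/atan(_y/3), (_y, u(c))) = C1 + 9*c/8


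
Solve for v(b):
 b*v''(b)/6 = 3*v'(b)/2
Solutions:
 v(b) = C1 + C2*b^10


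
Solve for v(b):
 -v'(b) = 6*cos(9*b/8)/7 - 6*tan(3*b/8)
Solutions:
 v(b) = C1 - 16*log(cos(3*b/8)) - 16*sin(9*b/8)/21


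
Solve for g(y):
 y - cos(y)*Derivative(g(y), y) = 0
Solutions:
 g(y) = C1 + Integral(y/cos(y), y)


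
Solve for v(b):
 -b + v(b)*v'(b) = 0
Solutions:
 v(b) = -sqrt(C1 + b^2)
 v(b) = sqrt(C1 + b^2)


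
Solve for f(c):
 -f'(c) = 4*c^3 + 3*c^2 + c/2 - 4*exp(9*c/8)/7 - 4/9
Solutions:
 f(c) = C1 - c^4 - c^3 - c^2/4 + 4*c/9 + 32*exp(9*c/8)/63


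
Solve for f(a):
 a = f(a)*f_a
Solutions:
 f(a) = -sqrt(C1 + a^2)
 f(a) = sqrt(C1 + a^2)


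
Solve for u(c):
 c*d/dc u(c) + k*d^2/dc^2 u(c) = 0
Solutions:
 u(c) = C1 + C2*sqrt(k)*erf(sqrt(2)*c*sqrt(1/k)/2)


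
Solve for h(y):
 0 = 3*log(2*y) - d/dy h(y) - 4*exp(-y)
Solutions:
 h(y) = C1 + 3*y*log(y) + 3*y*(-1 + log(2)) + 4*exp(-y)


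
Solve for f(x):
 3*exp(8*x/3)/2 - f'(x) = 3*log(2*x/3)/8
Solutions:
 f(x) = C1 - 3*x*log(x)/8 + 3*x*(-log(2) + 1 + log(3))/8 + 9*exp(8*x/3)/16


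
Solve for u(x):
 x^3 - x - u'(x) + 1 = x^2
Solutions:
 u(x) = C1 + x^4/4 - x^3/3 - x^2/2 + x


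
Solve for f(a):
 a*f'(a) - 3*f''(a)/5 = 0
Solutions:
 f(a) = C1 + C2*erfi(sqrt(30)*a/6)


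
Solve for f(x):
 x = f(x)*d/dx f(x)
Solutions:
 f(x) = -sqrt(C1 + x^2)
 f(x) = sqrt(C1 + x^2)


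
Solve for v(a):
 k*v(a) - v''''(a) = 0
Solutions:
 v(a) = C1*exp(-a*k^(1/4)) + C2*exp(a*k^(1/4)) + C3*exp(-I*a*k^(1/4)) + C4*exp(I*a*k^(1/4))


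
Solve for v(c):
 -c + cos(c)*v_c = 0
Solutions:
 v(c) = C1 + Integral(c/cos(c), c)


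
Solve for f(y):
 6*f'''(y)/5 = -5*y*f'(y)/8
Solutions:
 f(y) = C1 + Integral(C2*airyai(-30^(2/3)*y/12) + C3*airybi(-30^(2/3)*y/12), y)


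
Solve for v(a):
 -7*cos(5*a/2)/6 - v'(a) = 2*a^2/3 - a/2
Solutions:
 v(a) = C1 - 2*a^3/9 + a^2/4 - 7*sin(5*a/2)/15


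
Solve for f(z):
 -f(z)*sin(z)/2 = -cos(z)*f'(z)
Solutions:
 f(z) = C1/sqrt(cos(z))


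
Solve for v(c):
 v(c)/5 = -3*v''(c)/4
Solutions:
 v(c) = C1*sin(2*sqrt(15)*c/15) + C2*cos(2*sqrt(15)*c/15)


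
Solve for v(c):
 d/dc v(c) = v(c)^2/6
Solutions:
 v(c) = -6/(C1 + c)


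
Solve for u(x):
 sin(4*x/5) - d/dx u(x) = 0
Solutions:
 u(x) = C1 - 5*cos(4*x/5)/4


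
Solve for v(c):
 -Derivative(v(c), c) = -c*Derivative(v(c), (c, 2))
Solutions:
 v(c) = C1 + C2*c^2


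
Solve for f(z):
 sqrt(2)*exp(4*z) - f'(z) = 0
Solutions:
 f(z) = C1 + sqrt(2)*exp(4*z)/4


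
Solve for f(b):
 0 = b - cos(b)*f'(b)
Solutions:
 f(b) = C1 + Integral(b/cos(b), b)


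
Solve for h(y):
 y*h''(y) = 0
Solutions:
 h(y) = C1 + C2*y


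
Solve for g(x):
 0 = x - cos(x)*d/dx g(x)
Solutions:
 g(x) = C1 + Integral(x/cos(x), x)


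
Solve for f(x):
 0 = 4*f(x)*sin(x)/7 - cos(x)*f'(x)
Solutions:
 f(x) = C1/cos(x)^(4/7)


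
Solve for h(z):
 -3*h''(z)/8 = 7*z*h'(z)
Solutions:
 h(z) = C1 + C2*erf(2*sqrt(21)*z/3)


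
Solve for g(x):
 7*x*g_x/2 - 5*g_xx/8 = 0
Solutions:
 g(x) = C1 + C2*erfi(sqrt(70)*x/5)


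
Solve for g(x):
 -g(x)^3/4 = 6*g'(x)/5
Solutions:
 g(x) = -2*sqrt(3)*sqrt(-1/(C1 - 5*x))
 g(x) = 2*sqrt(3)*sqrt(-1/(C1 - 5*x))


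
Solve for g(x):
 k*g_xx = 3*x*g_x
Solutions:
 g(x) = C1 + C2*erf(sqrt(6)*x*sqrt(-1/k)/2)/sqrt(-1/k)


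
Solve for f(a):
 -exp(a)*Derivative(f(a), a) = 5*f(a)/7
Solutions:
 f(a) = C1*exp(5*exp(-a)/7)


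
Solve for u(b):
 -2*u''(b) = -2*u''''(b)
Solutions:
 u(b) = C1 + C2*b + C3*exp(-b) + C4*exp(b)


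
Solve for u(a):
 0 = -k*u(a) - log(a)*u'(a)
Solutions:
 u(a) = C1*exp(-k*li(a))


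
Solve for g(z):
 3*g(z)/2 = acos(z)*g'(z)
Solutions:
 g(z) = C1*exp(3*Integral(1/acos(z), z)/2)


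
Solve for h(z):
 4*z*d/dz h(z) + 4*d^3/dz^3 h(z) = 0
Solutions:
 h(z) = C1 + Integral(C2*airyai(-z) + C3*airybi(-z), z)


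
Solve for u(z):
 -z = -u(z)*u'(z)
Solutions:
 u(z) = -sqrt(C1 + z^2)
 u(z) = sqrt(C1 + z^2)


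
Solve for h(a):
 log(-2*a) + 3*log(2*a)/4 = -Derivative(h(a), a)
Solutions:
 h(a) = C1 - 7*a*log(a)/4 + a*(-7*log(2)/4 + 7/4 - I*pi)


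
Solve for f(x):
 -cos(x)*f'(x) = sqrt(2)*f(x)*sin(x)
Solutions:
 f(x) = C1*cos(x)^(sqrt(2))


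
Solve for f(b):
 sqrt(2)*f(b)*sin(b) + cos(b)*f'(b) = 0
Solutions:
 f(b) = C1*cos(b)^(sqrt(2))


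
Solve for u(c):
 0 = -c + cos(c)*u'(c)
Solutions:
 u(c) = C1 + Integral(c/cos(c), c)


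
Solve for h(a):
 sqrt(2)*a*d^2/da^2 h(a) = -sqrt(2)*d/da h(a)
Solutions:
 h(a) = C1 + C2*log(a)


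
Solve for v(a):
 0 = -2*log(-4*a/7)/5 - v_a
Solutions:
 v(a) = C1 - 2*a*log(-a)/5 + 2*a*(-2*log(2) + 1 + log(7))/5


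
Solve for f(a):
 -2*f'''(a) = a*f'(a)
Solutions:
 f(a) = C1 + Integral(C2*airyai(-2^(2/3)*a/2) + C3*airybi(-2^(2/3)*a/2), a)


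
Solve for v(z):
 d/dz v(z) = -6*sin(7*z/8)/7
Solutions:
 v(z) = C1 + 48*cos(7*z/8)/49


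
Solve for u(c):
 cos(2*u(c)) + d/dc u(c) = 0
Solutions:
 u(c) = -asin((C1 + exp(4*c))/(C1 - exp(4*c)))/2 + pi/2
 u(c) = asin((C1 + exp(4*c))/(C1 - exp(4*c)))/2


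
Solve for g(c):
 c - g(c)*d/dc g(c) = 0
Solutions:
 g(c) = -sqrt(C1 + c^2)
 g(c) = sqrt(C1 + c^2)


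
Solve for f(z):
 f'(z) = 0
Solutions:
 f(z) = C1


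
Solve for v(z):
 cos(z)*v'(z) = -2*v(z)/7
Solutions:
 v(z) = C1*(sin(z) - 1)^(1/7)/(sin(z) + 1)^(1/7)


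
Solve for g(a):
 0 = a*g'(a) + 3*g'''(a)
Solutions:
 g(a) = C1 + Integral(C2*airyai(-3^(2/3)*a/3) + C3*airybi(-3^(2/3)*a/3), a)


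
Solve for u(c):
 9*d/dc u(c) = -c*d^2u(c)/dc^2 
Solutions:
 u(c) = C1 + C2/c^8


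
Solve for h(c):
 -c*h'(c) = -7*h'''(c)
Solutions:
 h(c) = C1 + Integral(C2*airyai(7^(2/3)*c/7) + C3*airybi(7^(2/3)*c/7), c)


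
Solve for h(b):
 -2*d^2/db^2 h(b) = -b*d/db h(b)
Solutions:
 h(b) = C1 + C2*erfi(b/2)


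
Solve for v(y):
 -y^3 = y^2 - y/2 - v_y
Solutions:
 v(y) = C1 + y^4/4 + y^3/3 - y^2/4


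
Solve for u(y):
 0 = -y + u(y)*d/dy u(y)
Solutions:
 u(y) = -sqrt(C1 + y^2)
 u(y) = sqrt(C1 + y^2)


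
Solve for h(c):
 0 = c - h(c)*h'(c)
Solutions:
 h(c) = -sqrt(C1 + c^2)
 h(c) = sqrt(C1 + c^2)


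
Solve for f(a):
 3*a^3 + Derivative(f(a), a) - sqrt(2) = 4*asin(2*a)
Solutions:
 f(a) = C1 - 3*a^4/4 + 4*a*asin(2*a) + sqrt(2)*a + 2*sqrt(1 - 4*a^2)


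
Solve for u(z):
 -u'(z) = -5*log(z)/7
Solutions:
 u(z) = C1 + 5*z*log(z)/7 - 5*z/7


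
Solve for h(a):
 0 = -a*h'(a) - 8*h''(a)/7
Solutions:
 h(a) = C1 + C2*erf(sqrt(7)*a/4)


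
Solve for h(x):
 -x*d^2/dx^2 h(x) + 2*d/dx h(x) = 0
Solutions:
 h(x) = C1 + C2*x^3


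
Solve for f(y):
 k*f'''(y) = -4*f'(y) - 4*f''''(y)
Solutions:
 f(y) = C1 + C2*exp(-y*(k^2/(k^3 + sqrt(-k^6 + (k^3 + 864)^2) + 864)^(1/3) + k + (k^3 + sqrt(-k^6 + (k^3 + 864)^2) + 864)^(1/3))/12) + C3*exp(y*(-4*k^2/((-1 + sqrt(3)*I)*(k^3 + sqrt(-k^6 + (k^3 + 864)^2) + 864)^(1/3)) - 2*k + (k^3 + sqrt(-k^6 + (k^3 + 864)^2) + 864)^(1/3) - sqrt(3)*I*(k^3 + sqrt(-k^6 + (k^3 + 864)^2) + 864)^(1/3))/24) + C4*exp(y*(4*k^2/((1 + sqrt(3)*I)*(k^3 + sqrt(-k^6 + (k^3 + 864)^2) + 864)^(1/3)) - 2*k + (k^3 + sqrt(-k^6 + (k^3 + 864)^2) + 864)^(1/3) + sqrt(3)*I*(k^3 + sqrt(-k^6 + (k^3 + 864)^2) + 864)^(1/3))/24)


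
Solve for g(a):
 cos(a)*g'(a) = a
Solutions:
 g(a) = C1 + Integral(a/cos(a), a)


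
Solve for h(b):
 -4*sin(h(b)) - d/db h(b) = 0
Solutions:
 h(b) = -acos((-C1 - exp(8*b))/(C1 - exp(8*b))) + 2*pi
 h(b) = acos((-C1 - exp(8*b))/(C1 - exp(8*b)))


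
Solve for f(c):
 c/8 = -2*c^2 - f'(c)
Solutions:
 f(c) = C1 - 2*c^3/3 - c^2/16


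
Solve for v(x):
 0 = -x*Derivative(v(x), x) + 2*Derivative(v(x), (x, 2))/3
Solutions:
 v(x) = C1 + C2*erfi(sqrt(3)*x/2)


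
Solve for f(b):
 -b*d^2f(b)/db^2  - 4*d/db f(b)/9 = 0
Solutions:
 f(b) = C1 + C2*b^(5/9)


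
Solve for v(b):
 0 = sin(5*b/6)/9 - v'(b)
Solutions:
 v(b) = C1 - 2*cos(5*b/6)/15


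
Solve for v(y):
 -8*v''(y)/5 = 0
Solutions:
 v(y) = C1 + C2*y


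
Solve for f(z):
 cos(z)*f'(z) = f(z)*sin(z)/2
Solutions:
 f(z) = C1/sqrt(cos(z))


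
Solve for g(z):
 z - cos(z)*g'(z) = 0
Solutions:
 g(z) = C1 + Integral(z/cos(z), z)


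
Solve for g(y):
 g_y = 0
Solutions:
 g(y) = C1


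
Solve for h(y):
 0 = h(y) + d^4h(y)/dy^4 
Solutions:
 h(y) = (C1*sin(sqrt(2)*y/2) + C2*cos(sqrt(2)*y/2))*exp(-sqrt(2)*y/2) + (C3*sin(sqrt(2)*y/2) + C4*cos(sqrt(2)*y/2))*exp(sqrt(2)*y/2)


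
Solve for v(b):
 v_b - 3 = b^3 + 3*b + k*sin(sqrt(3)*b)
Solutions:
 v(b) = C1 + b^4/4 + 3*b^2/2 + 3*b - sqrt(3)*k*cos(sqrt(3)*b)/3


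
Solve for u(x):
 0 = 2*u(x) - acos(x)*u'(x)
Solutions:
 u(x) = C1*exp(2*Integral(1/acos(x), x))


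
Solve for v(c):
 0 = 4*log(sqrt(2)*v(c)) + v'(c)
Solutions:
 Integral(1/(2*log(_y) + log(2)), (_y, v(c)))/2 = C1 - c


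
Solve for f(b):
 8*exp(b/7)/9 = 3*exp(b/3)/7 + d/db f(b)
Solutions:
 f(b) = C1 + 56*exp(b/7)/9 - 9*exp(b/3)/7


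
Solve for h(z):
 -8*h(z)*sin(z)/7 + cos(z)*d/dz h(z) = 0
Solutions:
 h(z) = C1/cos(z)^(8/7)


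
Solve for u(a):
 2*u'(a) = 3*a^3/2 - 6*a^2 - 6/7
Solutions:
 u(a) = C1 + 3*a^4/16 - a^3 - 3*a/7


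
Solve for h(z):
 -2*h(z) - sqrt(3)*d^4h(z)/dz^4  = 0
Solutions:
 h(z) = (C1*sin(2^(3/4)*3^(7/8)*z/6) + C2*cos(2^(3/4)*3^(7/8)*z/6))*exp(-2^(3/4)*3^(7/8)*z/6) + (C3*sin(2^(3/4)*3^(7/8)*z/6) + C4*cos(2^(3/4)*3^(7/8)*z/6))*exp(2^(3/4)*3^(7/8)*z/6)


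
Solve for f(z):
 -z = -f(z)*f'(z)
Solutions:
 f(z) = -sqrt(C1 + z^2)
 f(z) = sqrt(C1 + z^2)


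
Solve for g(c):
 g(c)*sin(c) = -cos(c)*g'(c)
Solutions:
 g(c) = C1*cos(c)


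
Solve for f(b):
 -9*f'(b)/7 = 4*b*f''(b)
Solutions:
 f(b) = C1 + C2*b^(19/28)


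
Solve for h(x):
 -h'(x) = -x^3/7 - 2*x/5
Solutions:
 h(x) = C1 + x^4/28 + x^2/5


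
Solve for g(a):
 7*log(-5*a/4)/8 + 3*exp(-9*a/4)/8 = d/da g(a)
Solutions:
 g(a) = C1 + 7*a*log(-a)/8 + 7*a*(-2*log(2) - 1 + log(5))/8 - exp(-9*a/4)/6


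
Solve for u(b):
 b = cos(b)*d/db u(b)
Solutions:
 u(b) = C1 + Integral(b/cos(b), b)


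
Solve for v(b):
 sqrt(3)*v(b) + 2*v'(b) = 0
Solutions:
 v(b) = C1*exp(-sqrt(3)*b/2)


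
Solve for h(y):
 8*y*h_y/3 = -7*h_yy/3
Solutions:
 h(y) = C1 + C2*erf(2*sqrt(7)*y/7)


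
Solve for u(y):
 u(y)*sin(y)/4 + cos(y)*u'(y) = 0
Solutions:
 u(y) = C1*cos(y)^(1/4)


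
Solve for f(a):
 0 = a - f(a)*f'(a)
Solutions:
 f(a) = -sqrt(C1 + a^2)
 f(a) = sqrt(C1 + a^2)


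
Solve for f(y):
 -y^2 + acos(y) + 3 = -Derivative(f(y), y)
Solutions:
 f(y) = C1 + y^3/3 - y*acos(y) - 3*y + sqrt(1 - y^2)


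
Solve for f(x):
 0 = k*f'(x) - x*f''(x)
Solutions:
 f(x) = C1 + x^(re(k) + 1)*(C2*sin(log(x)*Abs(im(k))) + C3*cos(log(x)*im(k)))


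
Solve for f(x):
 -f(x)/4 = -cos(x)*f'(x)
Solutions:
 f(x) = C1*(sin(x) + 1)^(1/8)/(sin(x) - 1)^(1/8)


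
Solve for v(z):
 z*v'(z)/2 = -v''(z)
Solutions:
 v(z) = C1 + C2*erf(z/2)


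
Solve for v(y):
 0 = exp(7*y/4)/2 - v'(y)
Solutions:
 v(y) = C1 + 2*exp(7*y/4)/7


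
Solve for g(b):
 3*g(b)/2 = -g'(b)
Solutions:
 g(b) = C1*exp(-3*b/2)


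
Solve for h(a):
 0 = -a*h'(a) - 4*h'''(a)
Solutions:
 h(a) = C1 + Integral(C2*airyai(-2^(1/3)*a/2) + C3*airybi(-2^(1/3)*a/2), a)


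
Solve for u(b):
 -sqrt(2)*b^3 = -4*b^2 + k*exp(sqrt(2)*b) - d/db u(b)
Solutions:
 u(b) = C1 + sqrt(2)*b^4/4 - 4*b^3/3 + sqrt(2)*k*exp(sqrt(2)*b)/2


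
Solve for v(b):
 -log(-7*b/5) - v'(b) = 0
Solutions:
 v(b) = C1 - b*log(-b) + b*(-log(7) + 1 + log(5))


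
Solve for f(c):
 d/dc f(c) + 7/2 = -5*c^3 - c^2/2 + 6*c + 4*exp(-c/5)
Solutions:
 f(c) = C1 - 5*c^4/4 - c^3/6 + 3*c^2 - 7*c/2 - 20*exp(-c/5)


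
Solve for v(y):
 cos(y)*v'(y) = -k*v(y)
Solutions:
 v(y) = C1*exp(k*(log(sin(y) - 1) - log(sin(y) + 1))/2)


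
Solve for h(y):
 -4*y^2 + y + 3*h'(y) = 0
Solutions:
 h(y) = C1 + 4*y^3/9 - y^2/6


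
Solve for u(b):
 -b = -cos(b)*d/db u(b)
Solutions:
 u(b) = C1 + Integral(b/cos(b), b)


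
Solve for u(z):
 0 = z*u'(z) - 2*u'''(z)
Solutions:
 u(z) = C1 + Integral(C2*airyai(2^(2/3)*z/2) + C3*airybi(2^(2/3)*z/2), z)


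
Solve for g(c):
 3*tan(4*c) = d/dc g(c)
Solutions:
 g(c) = C1 - 3*log(cos(4*c))/4


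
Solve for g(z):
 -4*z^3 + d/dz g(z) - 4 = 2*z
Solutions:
 g(z) = C1 + z^4 + z^2 + 4*z


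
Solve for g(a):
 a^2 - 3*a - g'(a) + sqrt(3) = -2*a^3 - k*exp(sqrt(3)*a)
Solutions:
 g(a) = C1 + a^4/2 + a^3/3 - 3*a^2/2 + sqrt(3)*a + sqrt(3)*k*exp(sqrt(3)*a)/3


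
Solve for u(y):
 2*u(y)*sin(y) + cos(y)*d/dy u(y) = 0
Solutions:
 u(y) = C1*cos(y)^2


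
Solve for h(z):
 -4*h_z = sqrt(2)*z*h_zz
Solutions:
 h(z) = C1 + C2*z^(1 - 2*sqrt(2))


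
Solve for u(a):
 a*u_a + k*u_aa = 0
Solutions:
 u(a) = C1 + C2*sqrt(k)*erf(sqrt(2)*a*sqrt(1/k)/2)


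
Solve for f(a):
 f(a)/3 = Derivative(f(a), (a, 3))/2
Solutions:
 f(a) = C3*exp(2^(1/3)*3^(2/3)*a/3) + (C1*sin(2^(1/3)*3^(1/6)*a/2) + C2*cos(2^(1/3)*3^(1/6)*a/2))*exp(-2^(1/3)*3^(2/3)*a/6)


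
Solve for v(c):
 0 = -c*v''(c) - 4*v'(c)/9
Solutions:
 v(c) = C1 + C2*c^(5/9)


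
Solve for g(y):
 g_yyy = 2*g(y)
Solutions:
 g(y) = C3*exp(2^(1/3)*y) + (C1*sin(2^(1/3)*sqrt(3)*y/2) + C2*cos(2^(1/3)*sqrt(3)*y/2))*exp(-2^(1/3)*y/2)


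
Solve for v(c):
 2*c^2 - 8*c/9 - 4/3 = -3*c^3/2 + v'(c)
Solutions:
 v(c) = C1 + 3*c^4/8 + 2*c^3/3 - 4*c^2/9 - 4*c/3


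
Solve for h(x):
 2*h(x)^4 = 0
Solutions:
 h(x) = 0


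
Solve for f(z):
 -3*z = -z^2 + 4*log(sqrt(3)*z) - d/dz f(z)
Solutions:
 f(z) = C1 - z^3/3 + 3*z^2/2 + 4*z*log(z) - 4*z + z*log(9)


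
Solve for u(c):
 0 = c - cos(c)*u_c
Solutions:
 u(c) = C1 + Integral(c/cos(c), c)


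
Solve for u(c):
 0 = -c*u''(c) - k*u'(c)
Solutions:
 u(c) = C1 + c^(1 - re(k))*(C2*sin(log(c)*Abs(im(k))) + C3*cos(log(c)*im(k)))


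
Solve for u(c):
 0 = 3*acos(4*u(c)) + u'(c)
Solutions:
 Integral(1/acos(4*_y), (_y, u(c))) = C1 - 3*c


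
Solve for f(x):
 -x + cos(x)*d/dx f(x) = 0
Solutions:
 f(x) = C1 + Integral(x/cos(x), x)


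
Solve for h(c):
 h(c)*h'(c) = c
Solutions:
 h(c) = -sqrt(C1 + c^2)
 h(c) = sqrt(C1 + c^2)


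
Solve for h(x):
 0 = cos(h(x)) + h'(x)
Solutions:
 h(x) = pi - asin((C1 + exp(2*x))/(C1 - exp(2*x)))
 h(x) = asin((C1 + exp(2*x))/(C1 - exp(2*x)))


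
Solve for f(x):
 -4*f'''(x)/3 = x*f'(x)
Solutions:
 f(x) = C1 + Integral(C2*airyai(-6^(1/3)*x/2) + C3*airybi(-6^(1/3)*x/2), x)


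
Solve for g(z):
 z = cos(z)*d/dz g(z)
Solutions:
 g(z) = C1 + Integral(z/cos(z), z)


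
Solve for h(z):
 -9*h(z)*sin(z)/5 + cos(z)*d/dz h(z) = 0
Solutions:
 h(z) = C1/cos(z)^(9/5)


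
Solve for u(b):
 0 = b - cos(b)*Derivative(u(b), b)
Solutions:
 u(b) = C1 + Integral(b/cos(b), b)


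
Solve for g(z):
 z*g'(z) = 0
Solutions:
 g(z) = C1


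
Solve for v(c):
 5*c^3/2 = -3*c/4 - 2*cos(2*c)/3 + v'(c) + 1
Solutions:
 v(c) = C1 + 5*c^4/8 + 3*c^2/8 - c + sin(2*c)/3


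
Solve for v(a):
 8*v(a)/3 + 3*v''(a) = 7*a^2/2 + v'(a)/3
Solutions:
 v(a) = 21*a^2/16 + 21*a/64 + (C1*sin(sqrt(287)*a/18) + C2*cos(sqrt(287)*a/18))*exp(a/18) - 1491/512


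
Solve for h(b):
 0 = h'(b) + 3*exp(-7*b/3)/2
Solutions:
 h(b) = C1 + 9*exp(-7*b/3)/14
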